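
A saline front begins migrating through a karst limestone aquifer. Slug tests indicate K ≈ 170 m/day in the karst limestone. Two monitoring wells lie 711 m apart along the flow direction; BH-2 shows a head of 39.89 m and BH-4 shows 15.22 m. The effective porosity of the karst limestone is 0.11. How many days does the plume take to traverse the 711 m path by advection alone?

13.3

Hydraulic gradient i = (39.89 − 15.22) / 711 = 24.67 / 711 = 0.03470.
Darcy flux q = K · i = 170.0 × 0.03470 = 5.899 m/day.
Seepage velocity v = q / n_e = 5.899 / 0.11 = 53.62 m/day.
Travel time t = L / v = 711 / 53.62 = 13.26 days.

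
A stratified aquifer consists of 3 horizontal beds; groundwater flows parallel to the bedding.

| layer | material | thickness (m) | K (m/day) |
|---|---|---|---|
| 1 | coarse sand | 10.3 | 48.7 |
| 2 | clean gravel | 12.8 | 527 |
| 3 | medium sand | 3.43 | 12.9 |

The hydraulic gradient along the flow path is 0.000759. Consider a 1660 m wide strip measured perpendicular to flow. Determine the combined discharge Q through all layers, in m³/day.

9190

Flow is parallel to layering, so each bed carries its own Darcy discharge and the transmissivities add.
Σ(K_i·b_i) = 48.7×10.3 + 527×12.8 + 12.9×3.43 = 7291 m²/day.
Hydraulic gradient i = 0.000759.
Q = Σ(K_i·b_i) · W · i = 7291 × 1660 × 0.0007590 = 9187 m³/day.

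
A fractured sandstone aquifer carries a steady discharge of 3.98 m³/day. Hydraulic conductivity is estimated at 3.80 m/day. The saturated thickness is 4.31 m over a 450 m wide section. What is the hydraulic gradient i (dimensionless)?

Cross-sectional area A = 450 × 4.31 = 1939 m².
From Q = K·A·i, i = Q / (K·A) = 3.98 / (3.800 × 1939) = 0.0005400.

0.000540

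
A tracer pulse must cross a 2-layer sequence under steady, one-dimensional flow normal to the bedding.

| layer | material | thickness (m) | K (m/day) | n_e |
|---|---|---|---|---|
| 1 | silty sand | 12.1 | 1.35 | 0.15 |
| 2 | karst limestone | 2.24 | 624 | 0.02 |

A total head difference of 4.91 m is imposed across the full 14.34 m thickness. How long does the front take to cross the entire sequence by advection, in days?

3.40

With flow normal to the layers, continuity requires the same specific discharge q through every layer.
Σ(b_i/K_i) = 12.1/1.35 + 2.24/624 = 8.967 d.
q = Δh / Σ(b_i/K_i) = 4.91 / 8.967 = 0.5476 m/day.
In each layer the seepage velocity is v_i = q/n_i, so the layer transit time is t_i = b_i·n_i / q:
  layer 1 (silty sand): t_1 = 12.1 × 0.15 / 0.5476 = 3.315 d
  layer 2 (karst limestone): t_2 = 2.24 × 0.02 / 0.5476 = 0.08181 d
Total t = Σ t_i = 3.396 days.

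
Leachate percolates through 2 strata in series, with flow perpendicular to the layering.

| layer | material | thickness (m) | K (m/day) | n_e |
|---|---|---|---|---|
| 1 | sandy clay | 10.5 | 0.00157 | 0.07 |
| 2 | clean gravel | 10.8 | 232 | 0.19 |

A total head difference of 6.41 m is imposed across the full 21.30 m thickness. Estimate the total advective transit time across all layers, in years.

7.96

With flow normal to the layers, continuity requires the same specific discharge q through every layer.
Σ(b_i/K_i) = 10.5/0.00157 + 10.8/232 = 6688 d.
q = Δh / Σ(b_i/K_i) = 6.41 / 6688 = 0.0009584 m/day.
In each layer the seepage velocity is v_i = q/n_i, so the layer transit time is t_i = b_i·n_i / q:
  layer 1 (sandy clay): t_1 = 10.5 × 0.07 / 0.0009584 = 766.9 d
  layer 2 (clean gravel): t_2 = 10.8 × 0.19 / 0.0009584 = 2141 d
Total t = Σ t_i = 2908 days = 7.961 years.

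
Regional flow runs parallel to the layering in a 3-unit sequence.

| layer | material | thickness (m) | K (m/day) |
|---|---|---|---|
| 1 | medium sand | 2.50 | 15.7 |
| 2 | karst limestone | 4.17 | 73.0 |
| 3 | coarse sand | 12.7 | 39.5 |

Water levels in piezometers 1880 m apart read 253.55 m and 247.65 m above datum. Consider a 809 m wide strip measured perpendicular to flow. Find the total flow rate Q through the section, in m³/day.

Flow is parallel to layering, so each bed carries its own Darcy discharge and the transmissivities add.
Σ(K_i·b_i) = 15.7×2.50 + 73.0×4.17 + 39.5×12.7 = 845.3 m²/day.
Hydraulic gradient i = (253.55 − 247.65) / 1880 = 5.9 / 1880 = 0.003138.
Q = Σ(K_i·b_i) · W · i = 845.3 × 809 × 0.003138 = 2146 m³/day.

2150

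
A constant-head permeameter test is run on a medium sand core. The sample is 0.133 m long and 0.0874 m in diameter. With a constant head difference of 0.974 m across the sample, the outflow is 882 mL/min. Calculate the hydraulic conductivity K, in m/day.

28.9

Cross-sectional area A = π·(d/2)² = π × (0.0874/2)² = 0.005999 m².
Convert discharge: 882 mL/min = 1.470e-05 m³/s.
Darcy's law rearranged: K = Q·L / (A·Δh) = 1.470e-05 × 0.133 / (0.005999 × 0.974) = 0.0003346 m/s = 28.91 m/day.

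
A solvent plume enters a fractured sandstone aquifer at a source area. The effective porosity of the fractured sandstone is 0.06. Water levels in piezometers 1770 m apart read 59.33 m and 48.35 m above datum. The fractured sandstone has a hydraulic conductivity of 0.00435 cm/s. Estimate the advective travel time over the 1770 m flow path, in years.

12.5

Convert K: 0.00435 cm/s × 864 = 3.758 m/day.
Hydraulic gradient i = (59.33 − 48.35) / 1770 = 10.98 / 1770 = 0.006203.
Darcy flux q = K · i = 3.758 × 0.006203 = 0.02331 m/day.
Seepage velocity v = q / n_e = 0.02331 / 0.06 = 0.3886 m/day.
Travel time t = L / v = 1770 / 0.3886 = 4555 days = 12.47 years.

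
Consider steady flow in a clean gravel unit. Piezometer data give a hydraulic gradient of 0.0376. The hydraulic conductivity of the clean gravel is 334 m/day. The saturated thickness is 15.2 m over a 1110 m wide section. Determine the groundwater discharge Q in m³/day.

212000

Cross-sectional area A = 1110 × 15.2 = 16872 m².
Hydraulic gradient i = 0.0376.
Darcy's law: Q = K · A · i = 334.0 × 16872 × 0.03760 = 2.119e+05 m³/day.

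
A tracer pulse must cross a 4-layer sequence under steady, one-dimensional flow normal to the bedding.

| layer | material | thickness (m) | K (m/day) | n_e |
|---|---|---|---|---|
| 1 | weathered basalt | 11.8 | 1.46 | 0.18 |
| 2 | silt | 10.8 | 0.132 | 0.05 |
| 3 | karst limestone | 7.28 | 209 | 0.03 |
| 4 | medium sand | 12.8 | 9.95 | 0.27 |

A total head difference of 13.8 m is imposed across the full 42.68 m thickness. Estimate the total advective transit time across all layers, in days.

With flow normal to the layers, continuity requires the same specific discharge q through every layer.
Σ(b_i/K_i) = 11.8/1.46 + 10.8/0.132 + 7.28/209 + 12.8/9.95 = 91.22 d.
q = Δh / Σ(b_i/K_i) = 13.8 / 91.22 = 0.1513 m/day.
In each layer the seepage velocity is v_i = q/n_i, so the layer transit time is t_i = b_i·n_i / q:
  layer 1 (weathered basalt): t_1 = 11.8 × 0.18 / 0.1513 = 14.04 d
  layer 2 (silt): t_2 = 10.8 × 0.05 / 0.1513 = 3.570 d
  layer 3 (karst limestone): t_3 = 7.28 × 0.03 / 0.1513 = 1.444 d
  layer 4 (medium sand): t_4 = 12.8 × 0.27 / 0.1513 = 22.85 d
Total t = Σ t_i = 41.90 days.

41.9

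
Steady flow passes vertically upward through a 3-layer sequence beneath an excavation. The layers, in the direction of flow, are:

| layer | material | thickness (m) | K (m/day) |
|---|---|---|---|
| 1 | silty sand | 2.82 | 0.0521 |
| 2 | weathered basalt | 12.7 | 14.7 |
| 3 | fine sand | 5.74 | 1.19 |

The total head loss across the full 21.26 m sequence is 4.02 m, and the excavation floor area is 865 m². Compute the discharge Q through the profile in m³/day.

Flow is perpendicular to layering, so the layers act in series and the equivalent K is the thickness-weighted harmonic mean.
Total thickness L = 2.82 + 12.7 + 5.74 = 21.26 m.
Σ(b_i/K_i) = 2.82/0.0521 + 12.7/14.7 + 5.74/1.19 = 59.81 d.
K_eq = L / Σ(b_i/K_i) = 21.26 / 59.81 = 0.3554 m/day.
Q = K_eq · A · (Δh/L) = 0.3554 × 865 × (4.02/21.26) = 58.14 m³/day.

58.1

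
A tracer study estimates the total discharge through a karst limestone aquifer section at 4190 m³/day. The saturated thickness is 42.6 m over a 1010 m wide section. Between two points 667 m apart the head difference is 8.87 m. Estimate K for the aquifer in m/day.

7.32

Cross-sectional area A = 1010 × 42.6 = 43026 m².
Hydraulic gradient i = Δh / L = 8.87 / 667 = 0.01330.
From Q = K·A·i, K = Q / (A·i) = 4190 / (43026 × 0.01330) = 7.323 m/day.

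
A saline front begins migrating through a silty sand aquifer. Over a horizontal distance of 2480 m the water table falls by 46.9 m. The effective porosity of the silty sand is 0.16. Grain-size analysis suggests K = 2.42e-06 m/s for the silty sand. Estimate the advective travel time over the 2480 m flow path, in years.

Convert K: 2.42e-06 m/s × 86400 = 0.2091 m/day.
Hydraulic gradient i = Δh / L = 46.9 / 2480 = 0.01891.
Darcy flux q = K · i = 0.2091 × 0.01891 = 0.003954 m/day.
Seepage velocity v = q / n_e = 0.003954 / 0.16 = 0.02471 m/day.
Travel time t = L / v = 2480 / 0.02471 = 1.004e+05 days = 274.7 years.

275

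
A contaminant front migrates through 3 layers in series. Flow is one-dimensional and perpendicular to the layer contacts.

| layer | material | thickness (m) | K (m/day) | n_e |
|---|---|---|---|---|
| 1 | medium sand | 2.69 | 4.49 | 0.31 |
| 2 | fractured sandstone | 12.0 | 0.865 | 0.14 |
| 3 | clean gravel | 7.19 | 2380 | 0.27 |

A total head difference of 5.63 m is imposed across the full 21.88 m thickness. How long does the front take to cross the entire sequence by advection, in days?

With flow normal to the layers, continuity requires the same specific discharge q through every layer.
Σ(b_i/K_i) = 2.69/4.49 + 12.0/0.865 + 7.19/2380 = 14.47 d.
q = Δh / Σ(b_i/K_i) = 5.63 / 14.47 = 0.3889 m/day.
In each layer the seepage velocity is v_i = q/n_i, so the layer transit time is t_i = b_i·n_i / q:
  layer 1 (medium sand): t_1 = 2.69 × 0.31 / 0.3889 = 2.144 d
  layer 2 (fractured sandstone): t_2 = 12.0 × 0.14 / 0.3889 = 4.319 d
  layer 3 (clean gravel): t_3 = 7.19 × 0.27 / 0.3889 = 4.991 d
Total t = Σ t_i = 11.45 days.

11.5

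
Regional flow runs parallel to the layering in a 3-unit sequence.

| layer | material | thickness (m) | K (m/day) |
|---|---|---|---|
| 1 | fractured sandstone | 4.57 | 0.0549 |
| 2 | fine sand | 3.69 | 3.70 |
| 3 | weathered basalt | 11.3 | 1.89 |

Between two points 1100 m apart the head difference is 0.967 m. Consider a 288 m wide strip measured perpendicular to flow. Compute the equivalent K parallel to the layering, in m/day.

1.80

Flow is parallel to layering, so each bed carries its own Darcy discharge and the transmissivities add.
Σ(K_i·b_i) = 0.0549×4.57 + 3.70×3.69 + 1.89×11.3 = 35.26 m²/day.
Total thickness b = 19.56 m, so K_eq = Σ(K_i·b_i)/b = 1.803 m/day.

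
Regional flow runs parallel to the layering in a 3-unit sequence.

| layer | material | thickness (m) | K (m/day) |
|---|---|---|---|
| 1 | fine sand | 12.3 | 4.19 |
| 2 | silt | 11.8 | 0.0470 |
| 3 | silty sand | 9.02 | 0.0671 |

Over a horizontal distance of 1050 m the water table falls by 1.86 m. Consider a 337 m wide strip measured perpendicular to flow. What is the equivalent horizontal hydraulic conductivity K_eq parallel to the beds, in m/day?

Flow is parallel to layering, so each bed carries its own Darcy discharge and the transmissivities add.
Σ(K_i·b_i) = 4.19×12.3 + 0.0470×11.8 + 0.0671×9.02 = 52.70 m²/day.
Total thickness b = 33.12 m, so K_eq = Σ(K_i·b_i)/b = 1.591 m/day.

1.59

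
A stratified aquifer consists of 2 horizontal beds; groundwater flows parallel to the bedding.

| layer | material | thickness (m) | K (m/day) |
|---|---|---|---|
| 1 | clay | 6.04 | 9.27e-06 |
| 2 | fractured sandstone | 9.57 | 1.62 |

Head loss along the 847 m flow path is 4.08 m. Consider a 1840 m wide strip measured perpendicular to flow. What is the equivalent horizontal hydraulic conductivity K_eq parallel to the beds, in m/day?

0.993

Flow is parallel to layering, so each bed carries its own Darcy discharge and the transmissivities add.
Σ(K_i·b_i) = 9.27e-06×6.04 + 1.62×9.57 = 15.50 m²/day.
Total thickness b = 15.61 m, so K_eq = Σ(K_i·b_i)/b = 0.9932 m/day.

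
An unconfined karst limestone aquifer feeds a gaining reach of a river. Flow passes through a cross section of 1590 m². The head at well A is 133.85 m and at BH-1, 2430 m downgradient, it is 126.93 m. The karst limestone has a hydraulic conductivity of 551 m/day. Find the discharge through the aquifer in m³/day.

Hydraulic gradient i = (133.85 − 126.93) / 2430 = 6.92 / 2430 = 0.002848.
Darcy's law: Q = K · A · i = 551.0 × 1590 × 0.002848 = 2495 m³/day.

2490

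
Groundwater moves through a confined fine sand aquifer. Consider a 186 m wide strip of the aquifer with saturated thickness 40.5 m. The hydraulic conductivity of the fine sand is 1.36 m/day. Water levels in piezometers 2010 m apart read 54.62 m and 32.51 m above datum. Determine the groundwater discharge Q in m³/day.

Cross-sectional area A = 186 × 40.5 = 7533 m².
Hydraulic gradient i = (54.62 − 32.51) / 2010 = 22.11 / 2010 = 0.01100.
Darcy's law: Q = K · A · i = 1.360 × 7533 × 0.01100 = 112.7 m³/day.

113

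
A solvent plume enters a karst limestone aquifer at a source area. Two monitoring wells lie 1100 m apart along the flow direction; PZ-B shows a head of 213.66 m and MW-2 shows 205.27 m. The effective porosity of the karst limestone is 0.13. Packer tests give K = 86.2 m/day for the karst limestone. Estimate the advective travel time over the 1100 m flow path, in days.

Hydraulic gradient i = (213.66 − 205.27) / 1100 = 8.39 / 1100 = 0.007627.
Darcy flux q = K · i = 86.20 × 0.007627 = 0.6575 m/day.
Seepage velocity v = q / n_e = 0.6575 / 0.13 = 5.057 m/day.
Travel time t = L / v = 1100 / 5.057 = 217.5 days.

218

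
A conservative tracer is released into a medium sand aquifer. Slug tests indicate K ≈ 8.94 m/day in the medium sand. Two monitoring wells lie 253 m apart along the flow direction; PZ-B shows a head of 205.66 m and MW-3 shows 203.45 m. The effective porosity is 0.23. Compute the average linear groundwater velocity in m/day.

0.340

Hydraulic gradient i = (205.66 − 203.45) / 253 = 2.21 / 253 = 0.008735.
Darcy flux q = K · i = 8.940 × 0.008735 = 0.07809 m/day.
Seepage velocity v = q / n_e = 0.07809 / 0.23 = 0.3395 m/day.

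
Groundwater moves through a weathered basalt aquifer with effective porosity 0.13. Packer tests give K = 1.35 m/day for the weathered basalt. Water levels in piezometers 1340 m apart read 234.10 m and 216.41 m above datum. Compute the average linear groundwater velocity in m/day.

Hydraulic gradient i = (234.10 − 216.41) / 1340 = 17.69 / 1340 = 0.01320.
Darcy flux q = K · i = 1.350 × 0.01320 = 0.01782 m/day.
Seepage velocity v = q / n_e = 0.01782 / 0.13 = 0.1371 m/day.

0.137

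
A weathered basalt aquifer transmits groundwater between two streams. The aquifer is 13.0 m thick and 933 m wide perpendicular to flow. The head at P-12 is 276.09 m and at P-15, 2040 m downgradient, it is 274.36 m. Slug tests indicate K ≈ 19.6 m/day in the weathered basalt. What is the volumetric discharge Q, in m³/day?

Cross-sectional area A = 933 × 13.0 = 12129 m².
Hydraulic gradient i = (276.09 − 274.36) / 2040 = 1.73 / 2040 = 0.0008480.
Darcy's law: Q = K · A · i = 19.60 × 12129 × 0.0008480 = 201.6 m³/day.

202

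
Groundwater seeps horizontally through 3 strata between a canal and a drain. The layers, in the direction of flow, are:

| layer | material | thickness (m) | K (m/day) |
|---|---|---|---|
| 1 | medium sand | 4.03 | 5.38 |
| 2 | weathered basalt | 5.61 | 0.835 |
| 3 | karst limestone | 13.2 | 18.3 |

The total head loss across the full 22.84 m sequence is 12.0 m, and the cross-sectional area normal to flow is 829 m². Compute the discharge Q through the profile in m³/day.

1210

Flow is perpendicular to layering, so the layers act in series and the equivalent K is the thickness-weighted harmonic mean.
Total thickness L = 4.03 + 5.61 + 13.2 = 22.84 m.
Σ(b_i/K_i) = 4.03/5.38 + 5.61/0.835 + 13.2/18.3 = 8.189 d.
K_eq = L / Σ(b_i/K_i) = 22.84 / 8.189 = 2.789 m/day.
Q = K_eq · A · (Δh/L) = 2.789 × 829 × (12.0/22.84) = 1215 m³/day.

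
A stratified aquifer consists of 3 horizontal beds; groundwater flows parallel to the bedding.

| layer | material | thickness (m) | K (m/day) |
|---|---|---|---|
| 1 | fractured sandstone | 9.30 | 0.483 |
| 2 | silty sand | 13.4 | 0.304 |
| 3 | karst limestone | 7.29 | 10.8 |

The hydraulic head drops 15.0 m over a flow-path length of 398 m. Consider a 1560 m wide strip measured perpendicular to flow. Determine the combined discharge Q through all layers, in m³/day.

Flow is parallel to layering, so each bed carries its own Darcy discharge and the transmissivities add.
Σ(K_i·b_i) = 0.483×9.30 + 0.304×13.4 + 10.8×7.29 = 87.30 m²/day.
Hydraulic gradient i = Δh / L = 15.0 / 398 = 0.03769.
Q = Σ(K_i·b_i) · W · i = 87.30 × 1560 × 0.03769 = 5133 m³/day.

5130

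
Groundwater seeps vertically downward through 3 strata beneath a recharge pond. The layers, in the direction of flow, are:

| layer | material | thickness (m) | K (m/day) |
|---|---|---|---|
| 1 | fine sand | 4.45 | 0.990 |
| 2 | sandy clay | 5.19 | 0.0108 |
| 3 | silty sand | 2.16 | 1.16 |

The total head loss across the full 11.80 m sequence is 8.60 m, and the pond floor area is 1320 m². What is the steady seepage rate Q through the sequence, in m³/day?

23.3

Flow is perpendicular to layering, so the layers act in series and the equivalent K is the thickness-weighted harmonic mean.
Total thickness L = 4.45 + 5.19 + 2.16 = 11.80 m.
Σ(b_i/K_i) = 4.45/0.990 + 5.19/0.0108 + 2.16/1.16 = 486.9 d.
K_eq = L / Σ(b_i/K_i) = 11.80 / 486.9 = 0.02423 m/day.
Q = K_eq · A · (Δh/L) = 0.02423 × 1320 × (8.60/11.80) = 23.31 m³/day.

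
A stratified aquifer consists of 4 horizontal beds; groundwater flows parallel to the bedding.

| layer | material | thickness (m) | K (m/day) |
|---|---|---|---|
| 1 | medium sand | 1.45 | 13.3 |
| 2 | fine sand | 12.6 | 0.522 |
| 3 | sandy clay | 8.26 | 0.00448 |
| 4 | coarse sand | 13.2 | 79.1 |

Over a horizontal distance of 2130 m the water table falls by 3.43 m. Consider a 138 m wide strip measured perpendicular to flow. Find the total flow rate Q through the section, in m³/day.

Flow is parallel to layering, so each bed carries its own Darcy discharge and the transmissivities add.
Σ(K_i·b_i) = 13.3×1.45 + 0.522×12.6 + 0.00448×8.26 + 79.1×13.2 = 1070 m²/day.
Hydraulic gradient i = Δh / L = 3.43 / 2130 = 0.001610.
Q = Σ(K_i·b_i) · W · i = 1070 × 138 × 0.001610 = 237.8 m³/day.

238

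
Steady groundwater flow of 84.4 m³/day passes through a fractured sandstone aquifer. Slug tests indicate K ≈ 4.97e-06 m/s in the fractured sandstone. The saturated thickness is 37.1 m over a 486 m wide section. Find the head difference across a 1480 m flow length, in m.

Convert K: 4.97e-06 m/s × 86400 = 0.4294 m/day.
Cross-sectional area A = 486 × 37.1 = 18031 m².
From Q = K·A·i, i = Q / (K·A) = 84.4 / (0.4294 × 18031) = 0.01090.
Head loss Δh = i · L = 0.01090 × 1480 = 16.13 m.

16.1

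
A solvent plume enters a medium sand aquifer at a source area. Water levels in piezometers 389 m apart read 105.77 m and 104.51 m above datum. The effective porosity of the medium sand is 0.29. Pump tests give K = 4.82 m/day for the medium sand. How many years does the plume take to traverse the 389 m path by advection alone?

Hydraulic gradient i = (105.77 − 104.51) / 389 = 1.26 / 389 = 0.003239.
Darcy flux q = K · i = 4.820 × 0.003239 = 0.01561 m/day.
Seepage velocity v = q / n_e = 0.01561 / 0.29 = 0.05384 m/day.
Travel time t = L / v = 389 / 0.05384 = 7226 days = 19.78 years.

19.8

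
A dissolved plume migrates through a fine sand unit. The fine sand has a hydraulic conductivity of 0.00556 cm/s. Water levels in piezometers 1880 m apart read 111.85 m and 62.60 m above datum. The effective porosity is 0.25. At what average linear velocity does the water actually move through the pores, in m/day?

0.503

Convert K: 0.00556 cm/s × 864 = 4.804 m/day.
Hydraulic gradient i = (111.85 − 62.60) / 1880 = 49.25 / 1880 = 0.02620.
Darcy flux q = K · i = 4.804 × 0.02620 = 0.1258 m/day.
Seepage velocity v = q / n_e = 0.1258 / 0.25 = 0.5034 m/day.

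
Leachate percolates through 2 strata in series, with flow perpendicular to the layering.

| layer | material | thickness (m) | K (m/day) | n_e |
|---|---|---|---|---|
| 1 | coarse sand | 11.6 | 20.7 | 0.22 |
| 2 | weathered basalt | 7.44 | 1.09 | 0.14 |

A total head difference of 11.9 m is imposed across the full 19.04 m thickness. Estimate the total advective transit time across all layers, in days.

With flow normal to the layers, continuity requires the same specific discharge q through every layer.
Σ(b_i/K_i) = 11.6/20.7 + 7.44/1.09 = 7.386 d.
q = Δh / Σ(b_i/K_i) = 11.9 / 7.386 = 1.611 m/day.
In each layer the seepage velocity is v_i = q/n_i, so the layer transit time is t_i = b_i·n_i / q:
  layer 1 (coarse sand): t_1 = 11.6 × 0.22 / 1.611 = 1.584 d
  layer 2 (weathered basalt): t_2 = 7.44 × 0.14 / 1.611 = 0.6465 d
Total t = Σ t_i = 2.230 days.

2.23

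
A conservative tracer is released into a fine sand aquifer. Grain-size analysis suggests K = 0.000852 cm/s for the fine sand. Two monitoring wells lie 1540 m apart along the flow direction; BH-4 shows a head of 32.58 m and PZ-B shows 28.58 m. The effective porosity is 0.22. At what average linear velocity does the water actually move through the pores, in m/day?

Convert K: 0.000852 cm/s × 864 = 0.7361 m/day.
Hydraulic gradient i = (32.58 − 28.58) / 1540 = 4 / 1540 = 0.002597.
Darcy flux q = K · i = 0.7361 × 0.002597 = 0.001912 m/day.
Seepage velocity v = q / n_e = 0.001912 / 0.22 = 0.008691 m/day.

0.00869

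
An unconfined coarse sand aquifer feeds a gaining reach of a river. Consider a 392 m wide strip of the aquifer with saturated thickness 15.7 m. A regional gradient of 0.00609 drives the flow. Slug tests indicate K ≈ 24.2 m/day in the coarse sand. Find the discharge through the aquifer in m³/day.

907

Cross-sectional area A = 392 × 15.7 = 6154 m².
Hydraulic gradient i = 0.00609.
Darcy's law: Q = K · A · i = 24.20 × 6154 × 0.006090 = 907.0 m³/day.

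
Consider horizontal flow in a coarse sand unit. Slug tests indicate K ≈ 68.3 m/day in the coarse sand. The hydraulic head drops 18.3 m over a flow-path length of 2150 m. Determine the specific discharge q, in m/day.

Hydraulic gradient i = Δh / L = 18.3 / 2150 = 0.008512.
Specific discharge q = K · i = 68.30 × 0.008512 = 0.5813 m/day.

0.581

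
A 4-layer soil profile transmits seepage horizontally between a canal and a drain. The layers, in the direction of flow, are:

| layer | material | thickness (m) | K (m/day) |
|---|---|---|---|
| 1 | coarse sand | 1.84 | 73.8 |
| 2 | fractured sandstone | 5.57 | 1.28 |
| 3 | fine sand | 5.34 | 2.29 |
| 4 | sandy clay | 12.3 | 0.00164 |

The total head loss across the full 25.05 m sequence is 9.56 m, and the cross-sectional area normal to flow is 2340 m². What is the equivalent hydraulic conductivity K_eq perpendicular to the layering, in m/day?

Flow is perpendicular to layering, so the layers act in series and the equivalent K is the thickness-weighted harmonic mean.
Total thickness L = 1.84 + 5.57 + 5.34 + 12.3 = 25.05 m.
Σ(b_i/K_i) = 1.84/73.8 + 5.57/1.28 + 5.34/2.29 + 12.3/0.00164 = 7507 d.
K_eq = L / Σ(b_i/K_i) = 25.05 / 7507 = 0.003337 m/day.

0.00334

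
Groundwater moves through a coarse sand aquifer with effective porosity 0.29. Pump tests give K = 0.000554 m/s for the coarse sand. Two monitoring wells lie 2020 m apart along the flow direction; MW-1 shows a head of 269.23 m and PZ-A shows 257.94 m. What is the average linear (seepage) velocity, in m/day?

0.923

Convert K: 0.000554 m/s × 86400 = 47.87 m/day.
Hydraulic gradient i = (269.23 − 257.94) / 2020 = 11.29 / 2020 = 0.005589.
Darcy flux q = K · i = 47.87 × 0.005589 = 0.2675 m/day.
Seepage velocity v = q / n_e = 0.2675 / 0.29 = 0.9225 m/day.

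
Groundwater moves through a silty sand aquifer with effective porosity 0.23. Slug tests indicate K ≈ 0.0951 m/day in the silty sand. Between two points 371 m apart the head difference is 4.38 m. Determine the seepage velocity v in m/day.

0.00488

Hydraulic gradient i = Δh / L = 4.38 / 371 = 0.01181.
Darcy flux q = K · i = 0.09510 × 0.01181 = 0.001123 m/day.
Seepage velocity v = q / n_e = 0.001123 / 0.23 = 0.004881 m/day.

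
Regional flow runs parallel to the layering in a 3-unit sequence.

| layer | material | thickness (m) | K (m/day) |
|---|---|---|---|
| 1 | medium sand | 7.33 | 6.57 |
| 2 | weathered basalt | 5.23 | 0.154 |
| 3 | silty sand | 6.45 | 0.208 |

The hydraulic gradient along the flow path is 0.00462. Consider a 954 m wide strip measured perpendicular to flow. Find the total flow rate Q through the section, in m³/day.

222

Flow is parallel to layering, so each bed carries its own Darcy discharge and the transmissivities add.
Σ(K_i·b_i) = 6.57×7.33 + 0.154×5.23 + 0.208×6.45 = 50.31 m²/day.
Hydraulic gradient i = 0.00462.
Q = Σ(K_i·b_i) · W · i = 50.31 × 954 × 0.004620 = 221.7 m³/day.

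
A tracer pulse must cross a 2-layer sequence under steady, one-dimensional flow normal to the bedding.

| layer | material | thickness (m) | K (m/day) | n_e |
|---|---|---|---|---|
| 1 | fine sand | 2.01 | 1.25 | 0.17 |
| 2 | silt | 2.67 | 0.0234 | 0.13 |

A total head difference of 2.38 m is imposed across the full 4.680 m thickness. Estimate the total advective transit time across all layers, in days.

With flow normal to the layers, continuity requires the same specific discharge q through every layer.
Σ(b_i/K_i) = 2.01/1.25 + 2.67/0.0234 = 115.7 d.
q = Δh / Σ(b_i/K_i) = 2.38 / 115.7 = 0.02057 m/day.
In each layer the seepage velocity is v_i = q/n_i, so the layer transit time is t_i = b_i·n_i / q:
  layer 1 (fine sand): t_1 = 2.01 × 0.17 / 0.02057 = 16.61 d
  layer 2 (silt): t_2 = 2.67 × 0.13 / 0.02057 = 16.88 d
Total t = Σ t_i = 33.49 days.

33.5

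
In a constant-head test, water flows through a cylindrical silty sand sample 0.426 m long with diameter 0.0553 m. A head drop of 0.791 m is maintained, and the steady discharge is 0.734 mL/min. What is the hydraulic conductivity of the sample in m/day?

0.237

Cross-sectional area A = π·(d/2)² = π × (0.0553/2)² = 0.002402 m².
Convert discharge: 0.734 mL/min = 1.223e-08 m³/s.
Darcy's law rearranged: K = Q·L / (A·Δh) = 1.223e-08 × 0.426 / (0.002402 × 0.791) = 2.743e-06 m/s = 0.2370 m/day.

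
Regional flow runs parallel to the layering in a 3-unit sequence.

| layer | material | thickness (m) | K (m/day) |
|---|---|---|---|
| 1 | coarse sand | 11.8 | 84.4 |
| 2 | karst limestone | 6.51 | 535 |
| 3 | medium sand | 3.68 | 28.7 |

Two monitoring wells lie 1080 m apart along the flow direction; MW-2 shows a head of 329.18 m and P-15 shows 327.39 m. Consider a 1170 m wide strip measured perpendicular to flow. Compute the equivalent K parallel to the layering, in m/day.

Flow is parallel to layering, so each bed carries its own Darcy discharge and the transmissivities add.
Σ(K_i·b_i) = 84.4×11.8 + 535×6.51 + 28.7×3.68 = 4584 m²/day.
Total thickness b = 21.99 m, so K_eq = Σ(K_i·b_i)/b = 208.5 m/day.

208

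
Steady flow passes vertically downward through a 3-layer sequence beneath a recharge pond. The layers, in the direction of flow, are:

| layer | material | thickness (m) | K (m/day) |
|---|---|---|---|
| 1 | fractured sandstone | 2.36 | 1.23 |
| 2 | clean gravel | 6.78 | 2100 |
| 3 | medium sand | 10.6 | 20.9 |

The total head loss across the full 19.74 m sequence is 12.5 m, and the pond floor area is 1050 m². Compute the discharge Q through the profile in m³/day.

Flow is perpendicular to layering, so the layers act in series and the equivalent K is the thickness-weighted harmonic mean.
Total thickness L = 2.36 + 6.78 + 10.6 = 19.74 m.
Σ(b_i/K_i) = 2.36/1.23 + 6.78/2100 + 10.6/20.9 = 2.429 d.
K_eq = L / Σ(b_i/K_i) = 19.74 / 2.429 = 8.126 m/day.
Q = K_eq · A · (Δh/L) = 8.126 × 1050 × (12.5/19.74) = 5403 m³/day.

5400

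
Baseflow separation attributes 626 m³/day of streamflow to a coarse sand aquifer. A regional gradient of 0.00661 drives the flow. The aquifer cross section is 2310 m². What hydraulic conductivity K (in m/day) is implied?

41.0

Hydraulic gradient i = 0.00661.
From Q = K·A·i, K = Q / (A·i) = 626 / (2310 × 0.006610) = 41.00 m/day.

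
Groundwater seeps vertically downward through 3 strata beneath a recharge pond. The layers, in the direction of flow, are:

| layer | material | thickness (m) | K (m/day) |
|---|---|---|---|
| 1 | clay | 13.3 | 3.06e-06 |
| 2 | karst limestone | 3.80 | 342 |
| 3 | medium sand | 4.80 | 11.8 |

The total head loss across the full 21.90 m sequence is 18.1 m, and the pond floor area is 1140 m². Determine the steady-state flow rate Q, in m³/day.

0.00475

Flow is perpendicular to layering, so the layers act in series and the equivalent K is the thickness-weighted harmonic mean.
Total thickness L = 13.3 + 3.80 + 4.80 = 21.90 m.
Σ(b_i/K_i) = 13.3/3.06e-06 + 3.80/342 + 4.80/11.8 = 4.346e+06 d.
K_eq = L / Σ(b_i/K_i) = 21.90 / 4.346e+06 = 5.039e-06 m/day.
Q = K_eq · A · (Δh/L) = 5.039e-06 × 1140 × (18.1/21.90) = 0.004747 m³/day.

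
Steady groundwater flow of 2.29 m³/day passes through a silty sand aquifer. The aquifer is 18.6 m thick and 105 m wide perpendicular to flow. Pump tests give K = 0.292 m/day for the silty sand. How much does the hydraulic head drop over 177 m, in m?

Cross-sectional area A = 105 × 18.6 = 1953 m².
From Q = K·A·i, i = Q / (K·A) = 2.29 / (0.2920 × 1953) = 0.004016.
Head loss Δh = i · L = 0.004016 × 177 = 0.7108 m.

0.711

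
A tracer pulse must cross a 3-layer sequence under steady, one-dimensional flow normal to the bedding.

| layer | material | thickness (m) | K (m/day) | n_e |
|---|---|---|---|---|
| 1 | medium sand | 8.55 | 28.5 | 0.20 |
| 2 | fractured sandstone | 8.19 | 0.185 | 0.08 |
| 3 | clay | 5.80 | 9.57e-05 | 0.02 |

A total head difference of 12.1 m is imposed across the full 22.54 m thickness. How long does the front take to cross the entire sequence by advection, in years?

With flow normal to the layers, continuity requires the same specific discharge q through every layer.
Σ(b_i/K_i) = 8.55/28.5 + 8.19/0.185 + 5.80/9.57e-05 = 60651 d.
q = Δh / Σ(b_i/K_i) = 12.1 / 60651 = 0.0001995 m/day.
In each layer the seepage velocity is v_i = q/n_i, so the layer transit time is t_i = b_i·n_i / q:
  layer 1 (medium sand): t_1 = 8.55 × 0.20 / 0.0001995 = 8571 d
  layer 2 (fractured sandstone): t_2 = 8.19 × 0.08 / 0.0001995 = 3284 d
  layer 3 (clay): t_3 = 5.80 × 0.02 / 0.0001995 = 581.4 d
Total t = Σ t_i = 12437 days = 34.05 years.

34.1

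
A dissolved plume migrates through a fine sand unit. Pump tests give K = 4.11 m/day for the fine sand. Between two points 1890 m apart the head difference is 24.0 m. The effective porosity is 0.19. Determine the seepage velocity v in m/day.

Hydraulic gradient i = Δh / L = 24.0 / 1890 = 0.01270.
Darcy flux q = K · i = 4.110 × 0.01270 = 0.05219 m/day.
Seepage velocity v = q / n_e = 0.05219 / 0.19 = 0.2747 m/day.

0.275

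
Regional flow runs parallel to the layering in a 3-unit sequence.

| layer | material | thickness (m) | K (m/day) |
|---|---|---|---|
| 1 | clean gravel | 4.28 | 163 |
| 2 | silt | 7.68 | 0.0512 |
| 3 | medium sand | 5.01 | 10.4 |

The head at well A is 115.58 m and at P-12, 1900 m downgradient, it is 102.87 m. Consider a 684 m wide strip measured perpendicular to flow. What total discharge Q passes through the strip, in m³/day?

Flow is parallel to layering, so each bed carries its own Darcy discharge and the transmissivities add.
Σ(K_i·b_i) = 163×4.28 + 0.0512×7.68 + 10.4×5.01 = 750.1 m²/day.
Hydraulic gradient i = (115.58 − 102.87) / 1900 = 12.71 / 1900 = 0.006689.
Q = Σ(K_i·b_i) · W · i = 750.1 × 684 × 0.006689 = 3432 m³/day.

3430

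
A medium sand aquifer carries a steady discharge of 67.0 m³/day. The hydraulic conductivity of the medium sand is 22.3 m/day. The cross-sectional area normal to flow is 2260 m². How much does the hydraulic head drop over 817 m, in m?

From Q = K·A·i, i = Q / (K·A) = 67.0 / (22.30 × 2260) = 0.001329.
Head loss Δh = i · L = 0.001329 × 817 = 1.086 m.

1.09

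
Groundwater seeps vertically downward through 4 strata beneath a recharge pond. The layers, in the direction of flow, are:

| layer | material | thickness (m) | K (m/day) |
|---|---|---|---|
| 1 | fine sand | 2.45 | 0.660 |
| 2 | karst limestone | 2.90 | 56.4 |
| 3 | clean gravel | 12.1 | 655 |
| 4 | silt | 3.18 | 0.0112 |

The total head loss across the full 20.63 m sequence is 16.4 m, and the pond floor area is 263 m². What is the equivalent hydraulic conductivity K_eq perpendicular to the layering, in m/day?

Flow is perpendicular to layering, so the layers act in series and the equivalent K is the thickness-weighted harmonic mean.
Total thickness L = 2.45 + 2.90 + 12.1 + 3.18 = 20.63 m.
Σ(b_i/K_i) = 2.45/0.660 + 2.90/56.4 + 12.1/655 + 3.18/0.0112 = 287.7 d.
K_eq = L / Σ(b_i/K_i) = 20.63 / 287.7 = 0.07170 m/day.

0.0717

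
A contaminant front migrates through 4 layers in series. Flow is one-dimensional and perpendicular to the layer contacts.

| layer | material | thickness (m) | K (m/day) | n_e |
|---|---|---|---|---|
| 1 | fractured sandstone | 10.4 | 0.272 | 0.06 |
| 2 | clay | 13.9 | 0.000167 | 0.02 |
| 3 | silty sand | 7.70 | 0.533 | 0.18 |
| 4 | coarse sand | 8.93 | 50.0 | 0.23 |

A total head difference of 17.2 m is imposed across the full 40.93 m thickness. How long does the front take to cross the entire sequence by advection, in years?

With flow normal to the layers, continuity requires the same specific discharge q through every layer.
Σ(b_i/K_i) = 10.4/0.272 + 13.9/0.000167 + 7.70/0.533 + 8.93/50.0 = 83286 d.
q = Δh / Σ(b_i/K_i) = 17.2 / 83286 = 0.0002065 m/day.
In each layer the seepage velocity is v_i = q/n_i, so the layer transit time is t_i = b_i·n_i / q:
  layer 1 (fractured sandstone): t_1 = 10.4 × 0.06 / 0.0002065 = 3022 d
  layer 2 (clay): t_2 = 13.9 × 0.02 / 0.0002065 = 1346 d
  layer 3 (silty sand): t_3 = 7.70 × 0.18 / 0.0002065 = 6711 d
  layer 4 (coarse sand): t_4 = 8.93 × 0.23 / 0.0002065 = 9945 d
Total t = Σ t_i = 21024 days = 57.56 years.

57.6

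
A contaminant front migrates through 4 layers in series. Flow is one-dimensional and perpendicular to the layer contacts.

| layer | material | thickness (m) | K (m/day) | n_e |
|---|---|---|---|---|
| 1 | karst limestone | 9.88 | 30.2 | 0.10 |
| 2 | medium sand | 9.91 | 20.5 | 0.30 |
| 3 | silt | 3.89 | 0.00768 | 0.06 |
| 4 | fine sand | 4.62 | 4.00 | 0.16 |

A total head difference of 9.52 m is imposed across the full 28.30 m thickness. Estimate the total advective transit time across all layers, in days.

With flow normal to the layers, continuity requires the same specific discharge q through every layer.
Σ(b_i/K_i) = 9.88/30.2 + 9.91/20.5 + 3.89/0.00768 + 4.62/4.00 = 508.5 d.
q = Δh / Σ(b_i/K_i) = 9.52 / 508.5 = 0.01872 m/day.
In each layer the seepage velocity is v_i = q/n_i, so the layer transit time is t_i = b_i·n_i / q:
  layer 1 (karst limestone): t_1 = 9.88 × 0.10 / 0.01872 = 52.77 d
  layer 2 (medium sand): t_2 = 9.91 × 0.30 / 0.01872 = 158.8 d
  layer 3 (silt): t_3 = 3.89 × 0.06 / 0.01872 = 12.47 d
  layer 4 (fine sand): t_4 = 4.62 × 0.16 / 0.01872 = 39.48 d
Total t = Σ t_i = 263.5 days.

264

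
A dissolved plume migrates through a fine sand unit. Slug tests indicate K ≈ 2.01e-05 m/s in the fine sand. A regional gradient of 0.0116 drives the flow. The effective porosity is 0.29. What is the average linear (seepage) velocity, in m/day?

0.0695

Convert K: 2.01e-05 m/s × 86400 = 1.737 m/day.
Hydraulic gradient i = 0.0116.
Darcy flux q = K · i = 1.737 × 0.01160 = 0.02015 m/day.
Seepage velocity v = q / n_e = 0.02015 / 0.29 = 0.06947 m/day.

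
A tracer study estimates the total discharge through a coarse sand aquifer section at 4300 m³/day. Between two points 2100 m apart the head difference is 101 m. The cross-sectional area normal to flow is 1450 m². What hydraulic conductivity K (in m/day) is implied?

61.7

Hydraulic gradient i = Δh / L = 101 / 2100 = 0.04810.
From Q = K·A·i, K = Q / (A·i) = 4300 / (1450 × 0.04810) = 61.66 m/day.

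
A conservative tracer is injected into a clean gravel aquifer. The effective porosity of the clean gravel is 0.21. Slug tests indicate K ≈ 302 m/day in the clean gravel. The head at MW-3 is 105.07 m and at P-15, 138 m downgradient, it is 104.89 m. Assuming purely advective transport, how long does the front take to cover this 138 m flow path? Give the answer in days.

73.6

Hydraulic gradient i = (105.07 − 104.89) / 138 = 0.18 / 138 = 0.001304.
Darcy flux q = K · i = 302.0 × 0.001304 = 0.3939 m/day.
Seepage velocity v = q / n_e = 0.3939 / 0.21 = 1.876 m/day.
Travel time t = L / v = 138 / 1.876 = 73.57 days.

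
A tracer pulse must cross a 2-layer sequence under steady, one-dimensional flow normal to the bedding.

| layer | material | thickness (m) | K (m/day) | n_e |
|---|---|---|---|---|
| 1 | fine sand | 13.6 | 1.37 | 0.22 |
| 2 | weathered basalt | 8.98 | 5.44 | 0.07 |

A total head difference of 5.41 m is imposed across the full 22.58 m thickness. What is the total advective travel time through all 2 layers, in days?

With flow normal to the layers, continuity requires the same specific discharge q through every layer.
Σ(b_i/K_i) = 13.6/1.37 + 8.98/5.44 = 11.58 d.
q = Δh / Σ(b_i/K_i) = 5.41 / 11.58 = 0.4673 m/day.
In each layer the seepage velocity is v_i = q/n_i, so the layer transit time is t_i = b_i·n_i / q:
  layer 1 (fine sand): t_1 = 13.6 × 0.22 / 0.4673 = 6.403 d
  layer 2 (weathered basalt): t_2 = 8.98 × 0.07 / 0.4673 = 1.345 d
Total t = Σ t_i = 7.748 days.

7.75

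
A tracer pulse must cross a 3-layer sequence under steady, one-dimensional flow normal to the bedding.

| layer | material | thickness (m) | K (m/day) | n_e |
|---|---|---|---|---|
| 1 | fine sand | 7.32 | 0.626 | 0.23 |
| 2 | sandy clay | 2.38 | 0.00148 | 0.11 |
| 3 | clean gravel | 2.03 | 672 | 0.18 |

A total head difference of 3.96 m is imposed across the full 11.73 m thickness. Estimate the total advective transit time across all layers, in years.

With flow normal to the layers, continuity requires the same specific discharge q through every layer.
Σ(b_i/K_i) = 7.32/0.626 + 2.38/0.00148 + 2.03/672 = 1620 d.
q = Δh / Σ(b_i/K_i) = 3.96 / 1620 = 0.002445 m/day.
In each layer the seepage velocity is v_i = q/n_i, so the layer transit time is t_i = b_i·n_i / q:
  layer 1 (fine sand): t_1 = 7.32 × 0.23 / 0.002445 = 688.7 d
  layer 2 (sandy clay): t_2 = 2.38 × 0.11 / 0.002445 = 107.1 d
  layer 3 (clean gravel): t_3 = 2.03 × 0.18 / 0.002445 = 149.5 d
Total t = Σ t_i = 945.2 days = 2.588 years.

2.59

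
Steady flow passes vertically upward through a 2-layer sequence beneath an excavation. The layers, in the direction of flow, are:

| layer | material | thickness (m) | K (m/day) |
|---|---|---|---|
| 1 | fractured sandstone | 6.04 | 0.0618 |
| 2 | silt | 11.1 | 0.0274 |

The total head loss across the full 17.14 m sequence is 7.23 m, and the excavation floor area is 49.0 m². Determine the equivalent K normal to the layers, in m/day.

Flow is perpendicular to layering, so the layers act in series and the equivalent K is the thickness-weighted harmonic mean.
Total thickness L = 6.04 + 11.1 = 17.14 m.
Σ(b_i/K_i) = 6.04/0.0618 + 11.1/0.0274 = 502.8 d.
K_eq = L / Σ(b_i/K_i) = 17.14 / 502.8 = 0.03409 m/day.

0.0341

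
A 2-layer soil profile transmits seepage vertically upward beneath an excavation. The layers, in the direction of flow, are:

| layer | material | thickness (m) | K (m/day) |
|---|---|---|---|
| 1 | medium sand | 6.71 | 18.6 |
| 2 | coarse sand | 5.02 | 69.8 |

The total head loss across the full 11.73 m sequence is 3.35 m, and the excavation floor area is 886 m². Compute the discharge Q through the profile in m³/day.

Flow is perpendicular to layering, so the layers act in series and the equivalent K is the thickness-weighted harmonic mean.
Total thickness L = 6.71 + 5.02 = 11.73 m.
Σ(b_i/K_i) = 6.71/18.6 + 5.02/69.8 = 0.4327 d.
K_eq = L / Σ(b_i/K_i) = 11.73 / 0.4327 = 27.11 m/day.
Q = K_eq · A · (Δh/L) = 27.11 × 886 × (3.35/11.73) = 6860 m³/day.

6860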